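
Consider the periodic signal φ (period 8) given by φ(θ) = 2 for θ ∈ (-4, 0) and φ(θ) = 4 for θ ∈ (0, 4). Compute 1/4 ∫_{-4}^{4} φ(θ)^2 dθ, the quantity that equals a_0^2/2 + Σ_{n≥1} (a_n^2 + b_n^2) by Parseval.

1/4 ∫_{-4}^{4} φ(θ)^2 dθ = 1/4 · (80) = 20.

20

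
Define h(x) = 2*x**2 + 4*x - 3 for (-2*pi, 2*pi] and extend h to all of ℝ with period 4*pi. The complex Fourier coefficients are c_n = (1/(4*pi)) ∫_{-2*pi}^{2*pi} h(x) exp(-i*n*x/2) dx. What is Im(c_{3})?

Since h is real-valued, Im(c_{3}) = -(1/(4*pi)) ∫_{-2*pi}^{2*pi} h(x) sin(3*x/2) dx = -b_{3}/2.
Integrating by parts twice (tabular method), an antiderivative of (2*x**2 + 4*x - 3) sin(3*x/2) is -4*x**2*cos(3*x/2)/3 + 16*x*sin(3*x/2)/9 - 8*x*cos(3*x/2)/3 + 16*sin(3*x/2)/9 + 86*cos(3*x/2)/27; evaluating from -2*pi to 2*pi: ∫_{-2*pi}^{2*pi} (2*x**2 + 4*x - 3) sin(3*x/2) dx = (-86/27 + 16*pi/3 + 16*pi**2/3) - (-16*pi/3 - 86/27 + 16*pi**2/3) = 32*pi/3.
Hence Im(c_{3}) = (-1/(4*pi))·(32*pi/3) = -8/3.

-8/3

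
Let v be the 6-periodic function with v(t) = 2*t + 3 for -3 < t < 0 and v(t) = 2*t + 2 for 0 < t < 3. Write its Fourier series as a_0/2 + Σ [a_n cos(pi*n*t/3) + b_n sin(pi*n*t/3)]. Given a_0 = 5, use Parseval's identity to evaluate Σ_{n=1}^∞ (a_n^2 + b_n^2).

Parseval: a_0^2/2 + Σ_{n≥1} (a_n^2+b_n^2) = 1/3 ∫_{-3}^{3} v(t)^2 dt = 31.
Subtract a_0^2/2 = 25/2: Σ (a_n^2+b_n^2) = 37/2.

37/2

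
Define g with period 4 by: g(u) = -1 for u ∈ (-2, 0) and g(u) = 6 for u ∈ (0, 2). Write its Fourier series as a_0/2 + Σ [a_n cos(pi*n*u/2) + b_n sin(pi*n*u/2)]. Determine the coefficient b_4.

0

b_4 = 1/2 ∫_{-2}^{2} g(u) sin(2*pi*u) du.
Split the integral at the breakpoints.
Directly, an antiderivative of (-1) sin(2*pi*u) is cos(2*pi*u)/(2*pi); evaluating from -2 to 0: ∫_{-2}^{0} (-1) sin(2*pi*u) du = (1/(2*pi)) - (1/(2*pi)) = 0.
Directly, an antiderivative of (6) sin(2*pi*u) is -3*cos(2*pi*u)/pi; evaluating from 0 to 2: ∫_{0}^{2} (6) sin(2*pi*u) du = (-3/pi) - (-3/pi) = 0.
Summing the pieces and multiplying by (1/2) gives b_4 = 0.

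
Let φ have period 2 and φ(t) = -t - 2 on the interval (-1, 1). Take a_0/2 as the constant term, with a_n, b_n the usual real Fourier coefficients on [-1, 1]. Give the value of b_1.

-2/pi

b_1 = ∫_{-1}^{1} φ(t) sin(pi*t) dt.
Integrating by parts (boundary term plus one more integral), an antiderivative of (-t - 2) sin(pi*t) is t*cos(pi*t)/pi - sin(pi*t)/pi**2 + 2*cos(pi*t)/pi; evaluating from -1 to 1: ∫_{-1}^{1} (-t - 2) sin(pi*t) dt = (-3/pi) - (-1/pi) = -2/pi.
Hence b_1 = -2/pi.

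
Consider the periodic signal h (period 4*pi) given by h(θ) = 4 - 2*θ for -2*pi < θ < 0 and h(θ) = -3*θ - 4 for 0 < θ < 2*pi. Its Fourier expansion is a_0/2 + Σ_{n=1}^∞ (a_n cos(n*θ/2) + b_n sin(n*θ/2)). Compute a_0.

-pi

a_0 = (1/(2*pi)) ∫_{-2*pi}^{2*pi} h(θ) dθ = (1/(2*pi)) · (-2*pi**2) = -pi.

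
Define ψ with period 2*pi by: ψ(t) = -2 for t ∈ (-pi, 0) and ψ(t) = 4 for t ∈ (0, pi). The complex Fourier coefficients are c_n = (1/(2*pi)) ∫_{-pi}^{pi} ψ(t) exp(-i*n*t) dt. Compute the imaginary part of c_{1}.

-6/pi

Since ψ is real-valued, Im(c_{1}) = -(1/(2*pi)) ∫_{-pi}^{pi} ψ(t) sin(t) dt = -b_{1}/2.
Split the integral at the breakpoints.
Directly, an antiderivative of (-2) sin(t) is 2*cos(t); evaluating from -pi to 0: ∫_{-pi}^{0} (-2) sin(t) dt = (2) - (-2) = 4.
Directly, an antiderivative of (4) sin(t) is -4*cos(t); evaluating from 0 to pi: ∫_{0}^{pi} (4) sin(t) dt = (4) - (-4) = 8.
So ∫_{-pi}^{pi} ψ(t) sin(t) dt = 12.
Hence Im(c_{1}) = (-1/(2*pi))·(12) = -6/pi.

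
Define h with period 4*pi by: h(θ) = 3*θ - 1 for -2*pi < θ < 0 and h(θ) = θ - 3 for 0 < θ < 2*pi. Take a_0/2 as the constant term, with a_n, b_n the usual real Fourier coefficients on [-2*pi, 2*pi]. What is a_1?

a_1 = (1/(2*pi)) ∫_{-2*pi}^{2*pi} h(θ) cos(θ/2) dθ.
Split the integral at the breakpoints.
Integrating by parts (boundary term plus one more integral), an antiderivative of (3*θ - 1) cos(θ/2) is 6*θ*sin(θ/2) - 2*sin(θ/2) + 12*cos(θ/2); evaluating from -2*pi to 0: ∫_{-2*pi}^{0} (3*θ - 1) cos(θ/2) dθ = (12) - (-12) = 24.
Integrating by parts (boundary term plus one more integral), an antiderivative of (θ - 3) cos(θ/2) is 2*θ*sin(θ/2) - 6*sin(θ/2) + 4*cos(θ/2); evaluating from 0 to 2*pi: ∫_{0}^{2*pi} (θ - 3) cos(θ/2) dθ = (-4) - (4) = -8.
Summing the pieces and multiplying by (1/(2*pi)) gives a_1 = 8/pi.

8/pi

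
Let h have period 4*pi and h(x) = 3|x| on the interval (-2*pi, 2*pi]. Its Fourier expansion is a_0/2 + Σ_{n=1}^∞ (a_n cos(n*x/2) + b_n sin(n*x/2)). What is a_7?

a_7 = (1/(2*pi)) ∫_{-2*pi}^{2*pi} h(x) cos(7*x/2) dx.
h is even and cos(7*x/2) is even, so the integrand is even and a_7 = 1/pi ∫_0^{2*pi} h(x) cos(7*x/2) dx.
Integrating by parts (boundary term plus one more integral), an antiderivative of (3*x) cos(7*x/2) is 6*x*sin(7*x/2)/7 + 12*cos(7*x/2)/49; evaluating from 0 to 2*pi: ∫_{0}^{2*pi} (3*x) cos(7*x/2) dx = (-12/49) - (12/49) = -24/49.
Hence a_7 = (1/pi)·(-24/49) = -24/(49*pi).

-24/(49*pi)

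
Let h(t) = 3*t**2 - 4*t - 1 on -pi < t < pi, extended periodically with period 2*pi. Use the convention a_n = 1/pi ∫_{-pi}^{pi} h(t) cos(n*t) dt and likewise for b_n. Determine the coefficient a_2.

a_2 = 1/pi ∫_{-pi}^{pi} h(t) cos(2*t) dt.
Integrating by parts twice (tabular method), an antiderivative of (3*t**2 - 4*t - 1) cos(2*t) is 3*t**2*sin(2*t)/2 - 2*t*sin(2*t) + 3*t*cos(2*t)/2 - 5*sin(2*t)/4 - cos(2*t); evaluating from -pi to pi: ∫_{-pi}^{pi} (3*t**2 - 4*t - 1) cos(2*t) dt = (-1 + 3*pi/2) - (-3*pi/2 - 1) = 3*pi.
Hence a_2 = (1/pi)·(3*pi) = 3.

3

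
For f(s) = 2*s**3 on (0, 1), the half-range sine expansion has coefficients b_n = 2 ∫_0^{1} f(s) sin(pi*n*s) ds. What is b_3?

4*(-2 + 3*pi**2)/(9*pi**3)

b_3 = 2 ∫_0^{1} (2*s**3) sin(3*pi*s) ds.
Integrating by parts three times (tabular method), an antiderivative of (2*s**3) sin(3*pi*s) is -2*s**3*cos(3*pi*s)/(3*pi) + 2*s**2*sin(3*pi*s)/(3*pi**2) + 4*s*cos(3*pi*s)/(9*pi**3) - 4*sin(3*pi*s)/(27*pi**4); evaluating from 0 to 1: ∫_{0}^{1} (2*s**3) sin(3*pi*s) ds = (2*(-2 + 3*pi**2)/(9*pi**3)) - (0) = 2*(-2 + 3*pi**2)/(9*pi**3).
Hence b_3 = 2·(2*(-2 + 3*pi**2)/(9*pi**3)) = 4*(-2 + 3*pi**2)/(9*pi**3).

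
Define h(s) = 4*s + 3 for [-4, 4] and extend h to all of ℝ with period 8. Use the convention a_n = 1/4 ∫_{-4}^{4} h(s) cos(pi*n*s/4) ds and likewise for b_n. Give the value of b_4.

b_4 = 1/4 ∫_{-4}^{4} h(s) sin(pi*s) ds.
Integrating by parts (boundary term plus one more integral), an antiderivative of (4*s + 3) sin(pi*s) is -4*s*cos(pi*s)/pi + 4*sin(pi*s)/pi**2 - 3*cos(pi*s)/pi; evaluating from -4 to 4: ∫_{-4}^{4} (4*s + 3) sin(pi*s) ds = (-19/pi) - (13/pi) = -32/pi.
Hence b_4 = (1/4)·(-32/pi) = -8/pi.

-8/pi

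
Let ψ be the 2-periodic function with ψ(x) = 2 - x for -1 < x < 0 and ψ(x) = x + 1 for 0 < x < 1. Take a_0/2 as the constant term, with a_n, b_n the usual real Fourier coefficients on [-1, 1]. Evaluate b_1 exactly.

-2/pi

b_1 = ∫_{-1}^{1} ψ(x) sin(pi*x) dx.
Split the integral at the breakpoints.
Integrating by parts (boundary term plus one more integral), an antiderivative of (2 - x) sin(pi*x) is x*cos(pi*x)/pi - sin(pi*x)/pi**2 - 2*cos(pi*x)/pi; evaluating from -1 to 0: ∫_{-1}^{0} (2 - x) sin(pi*x) dx = (-2/pi) - (3/pi) = -5/pi.
Integrating by parts (boundary term plus one more integral), an antiderivative of (x + 1) sin(pi*x) is -x*cos(pi*x)/pi + sin(pi*x)/pi**2 - cos(pi*x)/pi; evaluating from 0 to 1: ∫_{0}^{1} (x + 1) sin(pi*x) dx = (2/pi) - (-1/pi) = 3/pi.
Summing the pieces gives b_1 = -2/pi.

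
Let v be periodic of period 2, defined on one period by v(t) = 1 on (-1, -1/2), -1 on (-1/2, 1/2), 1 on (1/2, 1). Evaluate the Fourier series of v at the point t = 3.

1

t = 3 differs from t = -1 by 2 full period(s), and the series is 2-periodic.
v is continuous at t = -1 with value 1, so the series converges to 1 there.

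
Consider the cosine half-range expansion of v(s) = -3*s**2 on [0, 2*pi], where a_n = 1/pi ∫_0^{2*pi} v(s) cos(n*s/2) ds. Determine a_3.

a_3 = 1/pi ∫_0^{2*pi} (-3*s**2) cos(3*s/2) ds.
Integrating by parts twice (tabular method), an antiderivative of (-3*s**2) cos(3*s/2) is -2*s**2*sin(3*s/2) - 8*s*cos(3*s/2)/3 + 16*sin(3*s/2)/9; evaluating from 0 to 2*pi: ∫_{0}^{2*pi} (-3*s**2) cos(3*s/2) ds = (16*pi/3) - (0) = 16*pi/3.
Hence a_3 = (1/pi)·(16*pi/3) = 16/3.

16/3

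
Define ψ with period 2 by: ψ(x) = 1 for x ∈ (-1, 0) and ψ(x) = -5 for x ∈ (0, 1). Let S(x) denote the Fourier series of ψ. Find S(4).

-2

x = 4 differs from x = 0 by 2 full period(s), and the series is 2-periodic.
At x = 0 the one-sided limits are ψ(0^-) = 1 and ψ(0^+) = -5.
By Dirichlet's theorem the series converges to their average, [(1) + (-5)]/2 = -2.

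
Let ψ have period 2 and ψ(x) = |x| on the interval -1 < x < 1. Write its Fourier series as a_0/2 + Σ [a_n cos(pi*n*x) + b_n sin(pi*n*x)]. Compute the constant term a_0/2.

a_0 = ∫_{-1}^{1} ψ(x) dx = 1.
So the constant term a_0/2 = 1/2.

1/2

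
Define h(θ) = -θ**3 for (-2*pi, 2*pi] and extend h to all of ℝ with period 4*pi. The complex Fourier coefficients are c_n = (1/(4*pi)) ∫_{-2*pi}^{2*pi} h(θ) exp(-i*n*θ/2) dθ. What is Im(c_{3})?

-16/9 + 8*pi**2/3

Since h is real-valued, Im(c_{3}) = -(1/(4*pi)) ∫_{-2*pi}^{2*pi} h(θ) sin(3*θ/2) dθ = -b_{3}/2.
h is odd and sin(3*θ/2) is odd, so the integrand is even: ∫_{-2*pi}^{2*pi} h(θ) sin(3*θ/2) dθ = 2∫_0^{2*pi} h(θ) sin(3*θ/2) dθ.
Integrating by parts three times (tabular method), an antiderivative of (-θ**3) sin(3*θ/2) is 2*θ**3*cos(3*θ/2)/3 - 4*θ**2*sin(3*θ/2)/3 - 16*θ*cos(3*θ/2)/9 + 32*sin(3*θ/2)/27; evaluating from 0 to 2*pi: ∫_{0}^{2*pi} (-θ**3) sin(3*θ/2) dθ = (16*pi*(2 - 3*pi**2)/9) - (0) = 16*pi*(2 - 3*pi**2)/9.
So ∫_{-2*pi}^{2*pi} h(θ) sin(3*θ/2) dθ = 32*pi*(2 - 3*pi**2)/9.
Hence Im(c_{3}) = (-1/(4*pi))·(32*pi*(2 - 3*pi**2)/9) = -16/9 + 8*pi**2/3.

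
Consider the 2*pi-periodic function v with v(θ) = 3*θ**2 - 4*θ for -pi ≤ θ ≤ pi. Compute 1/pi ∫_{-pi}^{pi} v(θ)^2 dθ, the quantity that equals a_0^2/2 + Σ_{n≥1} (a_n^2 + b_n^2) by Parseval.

1/pi ∫_{-pi}^{pi} v(θ)^2 dθ = 1/pi · (2*pi**3*(80 + 27*pi**2)/15) = 2*pi**2*(80 + 27*pi**2)/15.

2*pi**2*(80 + 27*pi**2)/15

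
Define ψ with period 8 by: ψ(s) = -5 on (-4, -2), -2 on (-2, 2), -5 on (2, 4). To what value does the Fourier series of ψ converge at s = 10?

-7/2

s = 10 differs from s = 2 by 1 full period(s), and the series is 8-periodic.
At s = 2 the one-sided limits are ψ(2^-) = -2 and ψ(2^+) = -5.
By Dirichlet's theorem the series converges to their average, [(-2) + (-5)]/2 = -7/2.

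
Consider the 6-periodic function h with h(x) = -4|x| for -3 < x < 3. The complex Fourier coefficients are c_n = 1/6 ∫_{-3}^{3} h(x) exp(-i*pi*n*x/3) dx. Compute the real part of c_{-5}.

24/(25*pi**2)

Since h is real-valued, Re(c_{-5}) = 1/6 ∫_{-3}^{3} h(x) cos(-5*pi*x/3) dx = a_{5}/2.
h is even and cos(-5*pi*x/3) is even, so the integrand is even: ∫_{-3}^{3} h(x) cos(-5*pi*x/3) dx = 2∫_0^{3} h(x) cos(-5*pi*x/3) dx.
Integrating by parts (boundary term plus one more integral), an antiderivative of (-4*x) cos(-5*pi*x/3) is -12*x*sin(5*pi*x/3)/(5*pi) - 36*cos(5*pi*x/3)/(25*pi**2); evaluating from 0 to 3: ∫_{0}^{3} (-4*x) cos(-5*pi*x/3) dx = (36/(25*pi**2)) - (-36/(25*pi**2)) = 72/(25*pi**2).
So ∫_{-3}^{3} h(x) cos(-5*pi*x/3) dx = 144/(25*pi**2).
Hence Re(c_{-5}) = (1/6)·(144/(25*pi**2)) = 24/(25*pi**2).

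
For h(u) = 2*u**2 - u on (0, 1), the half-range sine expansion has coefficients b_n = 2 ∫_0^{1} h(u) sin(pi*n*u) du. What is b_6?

b_6 = 2 ∫_0^{1} (2*u**2 - u) sin(6*pi*u) du.
Integrating by parts twice (tabular method), an antiderivative of (2*u**2 - u) sin(6*pi*u) is -u**2*cos(6*pi*u)/(3*pi) + u*sin(6*pi*u)/(9*pi**2) + u*cos(6*pi*u)/(6*pi) - sin(6*pi*u)/(36*pi**2) + cos(6*pi*u)/(54*pi**3); evaluating from 0 to 1: ∫_{0}^{1} (2*u**2 - u) sin(6*pi*u) du = ((1 - 9*pi**2)/(54*pi**3)) - (1/(54*pi**3)) = -1/(6*pi).
Hence b_6 = 2·(-1/(6*pi)) = -1/(3*pi).

-1/(3*pi)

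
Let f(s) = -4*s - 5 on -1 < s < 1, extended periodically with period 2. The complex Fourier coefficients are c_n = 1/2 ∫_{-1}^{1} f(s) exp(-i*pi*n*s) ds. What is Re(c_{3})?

Since f is real-valued, Re(c_{3}) = 1/2 ∫_{-1}^{1} f(s) cos(3*pi*s) ds = a_{3}/2.
Integrating by parts (boundary term plus one more integral), an antiderivative of (-4*s - 5) cos(3*pi*s) is -4*s*sin(3*pi*s)/(3*pi) - 5*sin(3*pi*s)/(3*pi) - 4*cos(3*pi*s)/(9*pi**2); evaluating from -1 to 1: ∫_{-1}^{1} (-4*s - 5) cos(3*pi*s) ds = (4/(9*pi**2)) - (4/(9*pi**2)) = 0.
Hence Re(c_{3}) = (1/2)·(0) = 0.

0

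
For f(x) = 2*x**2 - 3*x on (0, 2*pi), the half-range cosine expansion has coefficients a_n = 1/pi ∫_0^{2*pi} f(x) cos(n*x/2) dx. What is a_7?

a_7 = 1/pi ∫_0^{2*pi} (2*x**2 - 3*x) cos(7*x/2) dx.
Integrating by parts twice (tabular method), an antiderivative of (2*x**2 - 3*x) cos(7*x/2) is 4*x**2*sin(7*x/2)/7 - 6*x*sin(7*x/2)/7 + 16*x*cos(7*x/2)/49 - 32*sin(7*x/2)/343 - 12*cos(7*x/2)/49; evaluating from 0 to 2*pi: ∫_{0}^{2*pi} (2*x**2 - 3*x) cos(7*x/2) dx = (12/49 - 32*pi/49) - (-12/49) = 24/49 - 32*pi/49.
Hence a_7 = (1/pi)·(24/49 - 32*pi/49) = 8*(3 - 4*pi)/(49*pi).

8*(3 - 4*pi)/(49*pi)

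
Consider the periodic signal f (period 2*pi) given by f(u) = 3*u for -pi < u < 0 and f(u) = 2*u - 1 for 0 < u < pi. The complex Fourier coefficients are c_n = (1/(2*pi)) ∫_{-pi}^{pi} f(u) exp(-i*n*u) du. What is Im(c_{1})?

Since f is real-valued, Im(c_{1}) = -(1/(2*pi)) ∫_{-pi}^{pi} f(u) sin(u) du = -b_{1}/2.
Split the integral at the breakpoints.
Integrating by parts (boundary term plus one more integral), an antiderivative of (3*u) sin(u) is -3*u*cos(u) + 3*sin(u); evaluating from -pi to 0: ∫_{-pi}^{0} (3*u) sin(u) du = (0) - (-3*pi) = 3*pi.
Integrating by parts (boundary term plus one more integral), an antiderivative of (2*u - 1) sin(u) is -2*u*cos(u) + 2*sin(u) + cos(u); evaluating from 0 to pi: ∫_{0}^{pi} (2*u - 1) sin(u) du = (-1 + 2*pi) - (1) = -2 + 2*pi.
So ∫_{-pi}^{pi} f(u) sin(u) du = -2 + 5*pi.
Hence Im(c_{1}) = (-1/(2*pi))·(-2 + 5*pi) = -5/2 + 1/pi.

-5/2 + 1/pi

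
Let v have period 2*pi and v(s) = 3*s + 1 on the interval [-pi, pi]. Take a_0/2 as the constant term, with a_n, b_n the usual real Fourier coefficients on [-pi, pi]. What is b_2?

b_2 = 1/pi ∫_{-pi}^{pi} v(s) sin(2*s) ds.
Integrating by parts (boundary term plus one more integral), an antiderivative of (3*s + 1) sin(2*s) is -3*s*cos(2*s)/2 + 3*sin(2*s)/4 - cos(2*s)/2; evaluating from -pi to pi: ∫_{-pi}^{pi} (3*s + 1) sin(2*s) ds = (-3*pi/2 - 1/2) - (-1/2 + 3*pi/2) = -3*pi.
Hence b_2 = (1/pi)·(-3*pi) = -3.

-3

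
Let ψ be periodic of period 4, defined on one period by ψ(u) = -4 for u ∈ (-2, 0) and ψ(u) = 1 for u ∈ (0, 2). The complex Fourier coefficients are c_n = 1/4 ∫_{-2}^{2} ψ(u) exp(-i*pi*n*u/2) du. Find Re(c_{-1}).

Since ψ is real-valued, Re(c_{-1}) = 1/4 ∫_{-2}^{2} ψ(u) cos(-pi*u/2) du = a_{1}/2.
Split the integral at the breakpoints.
Directly, an antiderivative of (-4) cos(-pi*u/2) is -8*sin(pi*u/2)/pi; evaluating from -2 to 0: ∫_{-2}^{0} (-4) cos(-pi*u/2) du = (0) - (0) = 0.
Directly, an antiderivative of (1) cos(-pi*u/2) is 2*sin(pi*u/2)/pi; evaluating from 0 to 2: ∫_{0}^{2} (1) cos(-pi*u/2) du = (0) - (0) = 0.
So ∫_{-2}^{2} ψ(u) cos(-pi*u/2) du = 0.
Hence Re(c_{-1}) = (1/4)·(0) = 0.

0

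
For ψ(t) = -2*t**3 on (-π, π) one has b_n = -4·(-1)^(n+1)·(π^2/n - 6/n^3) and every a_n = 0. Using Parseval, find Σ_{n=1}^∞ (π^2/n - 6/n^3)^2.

Parseval: Σ b_n^2 = (1/π) ∫_{-π}^{π} ψ(t)^2 dt = 8*pi**6/7.
b_n^2 = 16·(π^2/n - 6/n^3)^2, so the sum equals (8*pi**6/7)/16 = pi**6/14.

pi**6/14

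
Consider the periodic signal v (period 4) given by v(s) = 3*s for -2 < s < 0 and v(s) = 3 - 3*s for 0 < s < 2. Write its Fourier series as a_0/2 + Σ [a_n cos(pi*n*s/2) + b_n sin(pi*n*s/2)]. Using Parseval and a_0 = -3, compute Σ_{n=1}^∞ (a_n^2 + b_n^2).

21/2

Parseval: a_0^2/2 + Σ_{n≥1} (a_n^2+b_n^2) = 1/2 ∫_{-2}^{2} v(s)^2 ds = 15.
Subtract a_0^2/2 = 9/2: Σ (a_n^2+b_n^2) = 21/2.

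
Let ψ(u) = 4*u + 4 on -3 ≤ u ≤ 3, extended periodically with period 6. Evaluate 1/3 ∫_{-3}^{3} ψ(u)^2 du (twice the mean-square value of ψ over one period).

128

1/3 ∫_{-3}^{3} ψ(u)^2 du = 1/3 · (384) = 128.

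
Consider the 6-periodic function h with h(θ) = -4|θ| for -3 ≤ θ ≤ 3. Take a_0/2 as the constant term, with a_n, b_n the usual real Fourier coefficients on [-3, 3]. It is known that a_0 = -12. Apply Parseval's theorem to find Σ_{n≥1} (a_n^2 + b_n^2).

Parseval: a_0^2/2 + Σ_{n≥1} (a_n^2+b_n^2) = 1/3 ∫_{-3}^{3} h(θ)^2 dθ = 96.
Subtract a_0^2/2 = 72: Σ (a_n^2+b_n^2) = 24.

24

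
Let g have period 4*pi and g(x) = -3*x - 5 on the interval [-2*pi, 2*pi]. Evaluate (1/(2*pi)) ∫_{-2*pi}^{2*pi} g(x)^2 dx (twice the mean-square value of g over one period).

50 + 24*pi**2

(1/(2*pi)) ∫_{-2*pi}^{2*pi} g(x)^2 dx = (1/(2*pi)) · (100*pi + 48*pi**3) = 50 + 24*pi**2.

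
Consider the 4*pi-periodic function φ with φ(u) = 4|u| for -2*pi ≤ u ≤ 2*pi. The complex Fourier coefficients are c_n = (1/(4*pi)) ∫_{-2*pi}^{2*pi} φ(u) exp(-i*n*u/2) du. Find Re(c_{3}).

Since φ is real-valued, Re(c_{3}) = (1/(4*pi)) ∫_{-2*pi}^{2*pi} φ(u) cos(3*u/2) du = a_{3}/2.
φ is even and cos(3*u/2) is even, so the integrand is even: ∫_{-2*pi}^{2*pi} φ(u) cos(3*u/2) du = 2∫_0^{2*pi} φ(u) cos(3*u/2) du.
Integrating by parts (boundary term plus one more integral), an antiderivative of (4*u) cos(3*u/2) is 8*u*sin(3*u/2)/3 + 16*cos(3*u/2)/9; evaluating from 0 to 2*pi: ∫_{0}^{2*pi} (4*u) cos(3*u/2) du = (-16/9) - (16/9) = -32/9.
So ∫_{-2*pi}^{2*pi} φ(u) cos(3*u/2) du = -64/9.
Hence Re(c_{3}) = (1/(4*pi))·(-64/9) = -16/(9*pi).

-16/(9*pi)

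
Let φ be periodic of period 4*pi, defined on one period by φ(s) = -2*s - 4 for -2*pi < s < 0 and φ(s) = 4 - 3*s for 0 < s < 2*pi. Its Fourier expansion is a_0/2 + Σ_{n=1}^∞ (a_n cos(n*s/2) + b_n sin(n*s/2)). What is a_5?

4/(25*pi)

a_5 = (1/(2*pi)) ∫_{-2*pi}^{2*pi} φ(s) cos(5*s/2) ds.
Split the integral at the breakpoints.
Integrating by parts (boundary term plus one more integral), an antiderivative of (-2*s - 4) cos(5*s/2) is -4*s*sin(5*s/2)/5 - 8*sin(5*s/2)/5 - 8*cos(5*s/2)/25; evaluating from -2*pi to 0: ∫_{-2*pi}^{0} (-2*s - 4) cos(5*s/2) ds = (-8/25) - (8/25) = -16/25.
Integrating by parts (boundary term plus one more integral), an antiderivative of (4 - 3*s) cos(5*s/2) is -6*s*sin(5*s/2)/5 + 8*sin(5*s/2)/5 - 12*cos(5*s/2)/25; evaluating from 0 to 2*pi: ∫_{0}^{2*pi} (4 - 3*s) cos(5*s/2) ds = (12/25) - (-12/25) = 24/25.
Summing the pieces and multiplying by (1/(2*pi)) gives a_5 = 4/(25*pi).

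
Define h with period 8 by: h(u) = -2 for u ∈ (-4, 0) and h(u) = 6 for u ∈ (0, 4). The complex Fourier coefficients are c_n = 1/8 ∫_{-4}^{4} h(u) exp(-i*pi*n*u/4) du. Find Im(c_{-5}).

8/(5*pi)

Since h is real-valued, Im(c_{-5}) = -1/8 ∫_{-4}^{4} h(u) sin(-5*pi*u/4) du = b_{5}/2.
Split the integral at the breakpoints.
Directly, an antiderivative of (-2) sin(-5*pi*u/4) is -8*cos(5*pi*u/4)/(5*pi); evaluating from -4 to 0: ∫_{-4}^{0} (-2) sin(-5*pi*u/4) du = (-8/(5*pi)) - (8/(5*pi)) = -16/(5*pi).
Directly, an antiderivative of (6) sin(-5*pi*u/4) is 24*cos(5*pi*u/4)/(5*pi); evaluating from 0 to 4: ∫_{0}^{4} (6) sin(-5*pi*u/4) du = (-24/(5*pi)) - (24/(5*pi)) = -48/(5*pi).
So ∫_{-4}^{4} h(u) sin(-5*pi*u/4) du = -64/(5*pi).
Hence Im(c_{-5}) = (-1/8)·(-64/(5*pi)) = 8/(5*pi).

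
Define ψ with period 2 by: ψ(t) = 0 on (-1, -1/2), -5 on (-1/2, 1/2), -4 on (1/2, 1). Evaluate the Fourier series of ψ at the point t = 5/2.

t = 5/2 differs from t = 1/2 by 1 full period(s), and the series is 2-periodic.
At t = 1/2 the one-sided limits are ψ(1/2^-) = -5 and ψ(1/2^+) = -4.
By Dirichlet's theorem the series converges to their average, [(-5) + (-4)]/2 = -9/2.

-9/2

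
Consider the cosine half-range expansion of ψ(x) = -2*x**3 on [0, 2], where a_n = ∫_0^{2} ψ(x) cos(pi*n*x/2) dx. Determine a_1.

96*(-4 + pi**2)/pi**4

a_1 = ∫_0^{2} (-2*x**3) cos(pi*x/2) dx.
Integrating by parts three times (tabular method), an antiderivative of (-2*x**3) cos(pi*x/2) is -4*x**3*sin(pi*x/2)/pi - 24*x**2*cos(pi*x/2)/pi**2 + 96*x*sin(pi*x/2)/pi**3 + 192*cos(pi*x/2)/pi**4; evaluating from 0 to 2: ∫_{0}^{2} (-2*x**3) cos(pi*x/2) dx = (96*(-2 + pi**2)/pi**4) - (192/pi**4) = 96*(-4 + pi**2)/pi**4.
Hence a_1 = 96*(-4 + pi**2)/pi**4.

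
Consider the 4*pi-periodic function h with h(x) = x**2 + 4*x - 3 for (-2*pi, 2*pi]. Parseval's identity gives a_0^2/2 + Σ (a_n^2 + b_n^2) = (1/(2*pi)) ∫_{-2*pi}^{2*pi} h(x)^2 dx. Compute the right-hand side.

18 + 80*pi**2/3 + 32*pi**4/5

(1/(2*pi)) ∫_{-2*pi}^{2*pi} h(x)^2 dx = (1/(2*pi)) · (4*pi*(135 + 200*pi**2 + 48*pi**4)/15) = 18 + 80*pi**2/3 + 32*pi**4/5.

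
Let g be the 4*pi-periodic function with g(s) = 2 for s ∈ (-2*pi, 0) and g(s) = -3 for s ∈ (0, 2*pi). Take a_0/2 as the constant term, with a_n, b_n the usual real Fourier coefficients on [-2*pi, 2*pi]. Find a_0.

-1

a_0 = (1/(2*pi)) ∫_{-2*pi}^{2*pi} g(s) ds = (1/(2*pi)) · (-2*pi) = -1.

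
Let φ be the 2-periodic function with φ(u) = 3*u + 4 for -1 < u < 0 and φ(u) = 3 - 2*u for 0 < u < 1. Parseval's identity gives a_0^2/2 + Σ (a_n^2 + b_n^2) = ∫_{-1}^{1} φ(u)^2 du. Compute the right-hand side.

∫_{-1}^{1} φ(u)^2 du = 34/3.

34/3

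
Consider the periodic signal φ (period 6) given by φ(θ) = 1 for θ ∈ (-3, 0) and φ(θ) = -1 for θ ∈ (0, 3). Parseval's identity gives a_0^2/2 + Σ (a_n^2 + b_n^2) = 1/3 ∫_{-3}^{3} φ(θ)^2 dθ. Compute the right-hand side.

1/3 ∫_{-3}^{3} φ(θ)^2 dθ = 1/3 · (6) = 2.

2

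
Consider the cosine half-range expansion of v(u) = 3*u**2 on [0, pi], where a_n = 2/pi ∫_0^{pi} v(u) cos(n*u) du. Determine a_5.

-12/25

a_5 = 2/pi ∫_0^{pi} (3*u**2) cos(5*u) du.
Integrating by parts twice (tabular method), an antiderivative of (3*u**2) cos(5*u) is 3*u**2*sin(5*u)/5 + 6*u*cos(5*u)/25 - 6*sin(5*u)/125; evaluating from 0 to pi: ∫_{0}^{pi} (3*u**2) cos(5*u) du = (-6*pi/25) - (0) = -6*pi/25.
Hence a_5 = (2/pi)·(-6*pi/25) = -12/25.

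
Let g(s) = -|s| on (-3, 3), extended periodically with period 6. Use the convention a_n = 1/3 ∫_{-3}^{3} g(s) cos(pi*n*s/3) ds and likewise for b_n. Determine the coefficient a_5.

a_5 = 1/3 ∫_{-3}^{3} g(s) cos(5*pi*s/3) ds.
g is even and cos(5*pi*s/3) is even, so the integrand is even and a_5 = 2/3 ∫_0^{3} g(s) cos(5*pi*s/3) ds.
Integrating by parts (boundary term plus one more integral), an antiderivative of (-s) cos(5*pi*s/3) is -3*s*sin(5*pi*s/3)/(5*pi) - 9*cos(5*pi*s/3)/(25*pi**2); evaluating from 0 to 3: ∫_{0}^{3} (-s) cos(5*pi*s/3) ds = (9/(25*pi**2)) - (-9/(25*pi**2)) = 18/(25*pi**2).
Hence a_5 = (2/3)·(18/(25*pi**2)) = 12/(25*pi**2).

12/(25*pi**2)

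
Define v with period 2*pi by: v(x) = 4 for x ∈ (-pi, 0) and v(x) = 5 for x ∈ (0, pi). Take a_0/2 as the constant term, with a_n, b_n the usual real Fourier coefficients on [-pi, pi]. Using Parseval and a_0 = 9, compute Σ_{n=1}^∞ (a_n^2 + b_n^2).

1/2

Parseval: a_0^2/2 + Σ_{n≥1} (a_n^2+b_n^2) = 1/pi ∫_{-pi}^{pi} v(x)^2 dx = 41.
Subtract a_0^2/2 = 81/2: Σ (a_n^2+b_n^2) = 1/2.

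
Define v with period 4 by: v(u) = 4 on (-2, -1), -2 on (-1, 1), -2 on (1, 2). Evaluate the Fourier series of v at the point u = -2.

1

At u = -2 the one-sided limits are v(-2^-) = -2 and v(-2^+) = 4.
By Dirichlet's theorem the series converges to their average, [(-2) + (4)]/2 = 1.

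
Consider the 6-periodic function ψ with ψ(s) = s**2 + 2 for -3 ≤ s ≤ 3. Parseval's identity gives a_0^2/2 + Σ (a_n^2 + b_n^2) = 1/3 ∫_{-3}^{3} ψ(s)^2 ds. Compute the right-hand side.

1/3 ∫_{-3}^{3} ψ(s)^2 ds = 1/3 · (966/5) = 322/5.

322/5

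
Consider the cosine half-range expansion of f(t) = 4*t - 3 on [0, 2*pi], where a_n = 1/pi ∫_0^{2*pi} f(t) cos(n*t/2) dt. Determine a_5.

-32/(25*pi)

a_5 = 1/pi ∫_0^{2*pi} (4*t - 3) cos(5*t/2) dt.
Integrating by parts (boundary term plus one more integral), an antiderivative of (4*t - 3) cos(5*t/2) is 8*t*sin(5*t/2)/5 - 6*sin(5*t/2)/5 + 16*cos(5*t/2)/25; evaluating from 0 to 2*pi: ∫_{0}^{2*pi} (4*t - 3) cos(5*t/2) dt = (-16/25) - (16/25) = -32/25.
Hence a_5 = (1/pi)·(-32/25) = -32/(25*pi).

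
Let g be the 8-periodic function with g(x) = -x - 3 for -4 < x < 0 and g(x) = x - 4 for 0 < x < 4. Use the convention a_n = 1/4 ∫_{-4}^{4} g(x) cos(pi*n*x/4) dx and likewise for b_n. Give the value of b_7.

b_7 = 1/4 ∫_{-4}^{4} g(x) sin(7*pi*x/4) dx.
Split the integral at the breakpoints.
Integrating by parts (boundary term plus one more integral), an antiderivative of (-x - 3) sin(7*pi*x/4) is 4*x*cos(7*pi*x/4)/(7*pi) - 16*sin(7*pi*x/4)/(49*pi**2) + 12*cos(7*pi*x/4)/(7*pi); evaluating from -4 to 0: ∫_{-4}^{0} (-x - 3) sin(7*pi*x/4) dx = (12/(7*pi)) - (4/(7*pi)) = 8/(7*pi).
Integrating by parts (boundary term plus one more integral), an antiderivative of (x - 4) sin(7*pi*x/4) is -4*x*cos(7*pi*x/4)/(7*pi) + 16*sin(7*pi*x/4)/(49*pi**2) + 16*cos(7*pi*x/4)/(7*pi); evaluating from 0 to 4: ∫_{0}^{4} (x - 4) sin(7*pi*x/4) dx = (0) - (16/(7*pi)) = -16/(7*pi).
Summing the pieces and multiplying by (1/4) gives b_7 = -2/(7*pi).

-2/(7*pi)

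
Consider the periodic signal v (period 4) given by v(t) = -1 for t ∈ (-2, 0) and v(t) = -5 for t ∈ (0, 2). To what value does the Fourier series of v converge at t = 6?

t = 6 differs from t = 2 by 1 full period(s), and the series is 4-periodic.
At t = 2 the one-sided limits are v(2^-) = -5 and v(2^+) = -1.
By Dirichlet's theorem the series converges to their average, [(-5) + (-1)]/2 = -3.

-3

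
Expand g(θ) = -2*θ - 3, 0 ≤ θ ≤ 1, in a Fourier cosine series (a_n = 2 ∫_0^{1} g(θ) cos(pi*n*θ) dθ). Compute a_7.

a_7 = 2 ∫_0^{1} (-2*θ - 3) cos(7*pi*θ) dθ.
Integrating by parts (boundary term plus one more integral), an antiderivative of (-2*θ - 3) cos(7*pi*θ) is -2*θ*sin(7*pi*θ)/(7*pi) - 3*sin(7*pi*θ)/(7*pi) - 2*cos(7*pi*θ)/(49*pi**2); evaluating from 0 to 1: ∫_{0}^{1} (-2*θ - 3) cos(7*pi*θ) dθ = (2/(49*pi**2)) - (-2/(49*pi**2)) = 4/(49*pi**2).
Hence a_7 = 2·(4/(49*pi**2)) = 8/(49*pi**2).

8/(49*pi**2)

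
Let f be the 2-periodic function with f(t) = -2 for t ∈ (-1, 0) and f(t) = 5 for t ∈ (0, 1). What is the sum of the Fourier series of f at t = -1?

t = -1 differs from t = 1 by -1 full period(s), and the series is 2-periodic.
At t = 1 the one-sided limits are f(1^-) = 5 and f(1^+) = -2.
By Dirichlet's theorem the series converges to their average, [(5) + (-2)]/2 = 3/2.

3/2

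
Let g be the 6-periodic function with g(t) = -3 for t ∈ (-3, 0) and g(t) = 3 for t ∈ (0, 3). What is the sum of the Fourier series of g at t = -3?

t = -3 differs from t = 3 by -1 full period(s), and the series is 6-periodic.
At t = 3 the one-sided limits are g(3^-) = 3 and g(3^+) = -3.
By Dirichlet's theorem the series converges to their average, [(3) + (-3)]/2 = 0.

0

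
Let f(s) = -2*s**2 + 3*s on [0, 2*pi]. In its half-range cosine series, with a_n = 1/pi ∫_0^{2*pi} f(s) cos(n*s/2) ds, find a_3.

8*(-3 + 4*pi)/(9*pi)

a_3 = 1/pi ∫_0^{2*pi} (-2*s**2 + 3*s) cos(3*s/2) ds.
Integrating by parts twice (tabular method), an antiderivative of (-2*s**2 + 3*s) cos(3*s/2) is -4*s**2*sin(3*s/2)/3 + 2*s*sin(3*s/2) - 16*s*cos(3*s/2)/9 + 32*sin(3*s/2)/27 + 4*cos(3*s/2)/3; evaluating from 0 to 2*pi: ∫_{0}^{2*pi} (-2*s**2 + 3*s) cos(3*s/2) ds = (-4/3 + 32*pi/9) - (4/3) = -8/3 + 32*pi/9.
Hence a_3 = (1/pi)·(-8/3 + 32*pi/9) = 8*(-3 + 4*pi)/(9*pi).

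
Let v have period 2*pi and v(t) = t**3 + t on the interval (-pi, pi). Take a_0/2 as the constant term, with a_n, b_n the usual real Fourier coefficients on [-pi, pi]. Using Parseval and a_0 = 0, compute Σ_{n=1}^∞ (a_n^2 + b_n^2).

2*pi**2*(35 + 42*pi**2 + 15*pi**4)/105

Parseval: a_0^2/2 + Σ_{n≥1} (a_n^2+b_n^2) = 1/pi ∫_{-pi}^{pi} v(t)^2 dt = 2*pi**2*(35 + 42*pi**2 + 15*pi**4)/105.
Subtract a_0^2/2 = 0: Σ (a_n^2+b_n^2) = 2*pi**2*(35 + 42*pi**2 + 15*pi**4)/105.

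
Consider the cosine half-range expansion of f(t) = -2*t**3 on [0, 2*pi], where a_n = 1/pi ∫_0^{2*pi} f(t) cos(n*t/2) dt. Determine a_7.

a_7 = 1/pi ∫_0^{2*pi} (-2*t**3) cos(7*t/2) dt.
Integrating by parts three times (tabular method), an antiderivative of (-2*t**3) cos(7*t/2) is -4*t**3*sin(7*t/2)/7 - 24*t**2*cos(7*t/2)/49 + 96*t*sin(7*t/2)/343 + 192*cos(7*t/2)/2401; evaluating from 0 to 2*pi: ∫_{0}^{2*pi} (-2*t**3) cos(7*t/2) dt = (-192/2401 + 96*pi**2/49) - (192/2401) = -384/2401 + 96*pi**2/49.
Hence a_7 = (1/pi)·(-384/2401 + 96*pi**2/49) = 96*(-4 + 49*pi**2)/(2401*pi).

96*(-4 + 49*pi**2)/(2401*pi)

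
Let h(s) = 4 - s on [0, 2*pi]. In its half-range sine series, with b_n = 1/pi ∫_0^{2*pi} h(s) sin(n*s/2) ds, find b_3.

b_3 = 1/pi ∫_0^{2*pi} (4 - s) sin(3*s/2) ds.
Integrating by parts (boundary term plus one more integral), an antiderivative of (4 - s) sin(3*s/2) is 2*s*cos(3*s/2)/3 - 4*sin(3*s/2)/9 - 8*cos(3*s/2)/3; evaluating from 0 to 2*pi: ∫_{0}^{2*pi} (4 - s) sin(3*s/2) ds = (8/3 - 4*pi/3) - (-8/3) = 16/3 - 4*pi/3.
Hence b_3 = (1/pi)·(16/3 - 4*pi/3) = 4*(4 - pi)/(3*pi).

4*(4 - pi)/(3*pi)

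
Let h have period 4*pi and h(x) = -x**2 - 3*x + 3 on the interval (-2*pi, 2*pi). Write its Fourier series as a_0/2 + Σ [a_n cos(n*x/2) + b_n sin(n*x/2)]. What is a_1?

a_1 = (1/(2*pi)) ∫_{-2*pi}^{2*pi} h(x) cos(x/2) dx.
Integrating by parts twice (tabular method), an antiderivative of (-x**2 - 3*x + 3) cos(x/2) is -2*x**2*sin(x/2) - 6*x*sin(x/2) - 8*x*cos(x/2) + 22*sin(x/2) - 12*cos(x/2); evaluating from -2*pi to 2*pi: ∫_{-2*pi}^{2*pi} (-x**2 - 3*x + 3) cos(x/2) dx = (12 + 16*pi) - (12 - 16*pi) = 32*pi.
Hence a_1 = (1/(2*pi))·(32*pi) = 16.

16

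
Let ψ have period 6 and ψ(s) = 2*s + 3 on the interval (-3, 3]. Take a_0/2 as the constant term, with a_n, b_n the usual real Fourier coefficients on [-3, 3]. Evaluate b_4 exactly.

-3/pi

b_4 = 1/3 ∫_{-3}^{3} ψ(s) sin(4*pi*s/3) ds.
Integrating by parts (boundary term plus one more integral), an antiderivative of (2*s + 3) sin(4*pi*s/3) is -3*s*cos(4*pi*s/3)/(2*pi) + 9*sin(4*pi*s/3)/(8*pi**2) - 9*cos(4*pi*s/3)/(4*pi); evaluating from -3 to 3: ∫_{-3}^{3} (2*s + 3) sin(4*pi*s/3) ds = (-27/(4*pi)) - (9/(4*pi)) = -9/pi.
Hence b_4 = (1/3)·(-9/pi) = -3/pi.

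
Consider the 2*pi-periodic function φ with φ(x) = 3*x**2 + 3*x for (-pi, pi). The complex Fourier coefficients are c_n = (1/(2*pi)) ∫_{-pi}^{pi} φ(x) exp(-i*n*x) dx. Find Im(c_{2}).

3/2

Since φ is real-valued, Im(c_{2}) = -(1/(2*pi)) ∫_{-pi}^{pi} φ(x) sin(2*x) dx = -b_{2}/2.
Integrating by parts twice (tabular method), an antiderivative of (3*x**2 + 3*x) sin(2*x) is -3*x**2*cos(2*x)/2 + 3*x*sin(2*x)/2 - 3*x*cos(2*x)/2 + 3*sin(2*x)/4 + 3*cos(2*x)/4; evaluating from -pi to pi: ∫_{-pi}^{pi} (3*x**2 + 3*x) sin(2*x) dx = (-3*pi**2/2 - 3*pi/2 + 3/4) - (-3*pi**2/2 + 3/4 + 3*pi/2) = -3*pi.
Hence Im(c_{2}) = (-1/(2*pi))·(-3*pi) = 3/2.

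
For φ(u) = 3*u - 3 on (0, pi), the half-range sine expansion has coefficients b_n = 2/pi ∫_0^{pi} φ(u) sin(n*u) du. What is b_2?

b_2 = 2/pi ∫_0^{pi} (3*u - 3) sin(2*u) du.
Integrating by parts (boundary term plus one more integral), an antiderivative of (3*u - 3) sin(2*u) is -3*u*cos(2*u)/2 + 3*sin(2*u)/4 + 3*cos(2*u)/2; evaluating from 0 to pi: ∫_{0}^{pi} (3*u - 3) sin(2*u) du = (3/2 - 3*pi/2) - (3/2) = -3*pi/2.
Hence b_2 = (2/pi)·(-3*pi/2) = -3.

-3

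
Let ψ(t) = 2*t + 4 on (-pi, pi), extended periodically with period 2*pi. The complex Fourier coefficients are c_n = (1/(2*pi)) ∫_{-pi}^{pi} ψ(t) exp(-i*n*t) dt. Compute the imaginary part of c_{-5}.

2/5

Since ψ is real-valued, Im(c_{-5}) = -(1/(2*pi)) ∫_{-pi}^{pi} ψ(t) sin(-5*t) dt = b_{5}/2.
Integrating by parts (boundary term plus one more integral), an antiderivative of (2*t + 4) sin(-5*t) is 2*t*cos(5*t)/5 - 2*sin(5*t)/25 + 4*cos(5*t)/5; evaluating from -pi to pi: ∫_{-pi}^{pi} (2*t + 4) sin(-5*t) dt = (-2*pi/5 - 4/5) - (-4/5 + 2*pi/5) = -4*pi/5.
Hence Im(c_{-5}) = (-1/(2*pi))·(-4*pi/5) = 2/5.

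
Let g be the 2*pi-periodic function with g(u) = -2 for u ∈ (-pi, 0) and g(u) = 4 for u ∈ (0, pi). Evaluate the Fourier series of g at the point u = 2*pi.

1

u = 2*pi differs from u = 0 by 1 full period(s), and the series is 2*pi-periodic.
At u = 0 the one-sided limits are g(0^-) = -2 and g(0^+) = 4.
By Dirichlet's theorem the series converges to their average, [(-2) + (4)]/2 = 1.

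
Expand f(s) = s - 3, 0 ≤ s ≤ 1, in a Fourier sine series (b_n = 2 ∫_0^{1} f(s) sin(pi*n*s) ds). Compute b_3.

b_3 = 2 ∫_0^{1} (s - 3) sin(3*pi*s) ds.
Integrating by parts (boundary term plus one more integral), an antiderivative of (s - 3) sin(3*pi*s) is -s*cos(3*pi*s)/(3*pi) + sin(3*pi*s)/(9*pi**2) + cos(3*pi*s)/pi; evaluating from 0 to 1: ∫_{0}^{1} (s - 3) sin(3*pi*s) ds = (-2/(3*pi)) - (1/pi) = -5/(3*pi).
Hence b_3 = 2·(-5/(3*pi)) = -10/(3*pi).

-10/(3*pi)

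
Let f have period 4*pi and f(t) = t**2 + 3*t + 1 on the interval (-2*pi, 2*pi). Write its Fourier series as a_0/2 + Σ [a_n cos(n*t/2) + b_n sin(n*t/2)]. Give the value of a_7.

-16/49

a_7 = (1/(2*pi)) ∫_{-2*pi}^{2*pi} f(t) cos(7*t/2) dt.
Integrating by parts twice (tabular method), an antiderivative of (t**2 + 3*t + 1) cos(7*t/2) is 2*t**2*sin(7*t/2)/7 + 6*t*sin(7*t/2)/7 + 8*t*cos(7*t/2)/49 + 82*sin(7*t/2)/343 + 12*cos(7*t/2)/49; evaluating from -2*pi to 2*pi: ∫_{-2*pi}^{2*pi} (t**2 + 3*t + 1) cos(7*t/2) dt = (-16*pi/49 - 12/49) - (-12/49 + 16*pi/49) = -32*pi/49.
Hence a_7 = (1/(2*pi))·(-32*pi/49) = -16/49.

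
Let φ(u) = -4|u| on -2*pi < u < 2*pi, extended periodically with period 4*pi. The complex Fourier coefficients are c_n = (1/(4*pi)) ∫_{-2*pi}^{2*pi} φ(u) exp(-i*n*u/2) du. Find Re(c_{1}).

Since φ is real-valued, Re(c_{1}) = (1/(4*pi)) ∫_{-2*pi}^{2*pi} φ(u) cos(u/2) du = a_{1}/2.
φ is even and cos(u/2) is even, so the integrand is even: ∫_{-2*pi}^{2*pi} φ(u) cos(u/2) du = 2∫_0^{2*pi} φ(u) cos(u/2) du.
Integrating by parts (boundary term plus one more integral), an antiderivative of (-4*u) cos(u/2) is -8*u*sin(u/2) - 16*cos(u/2); evaluating from 0 to 2*pi: ∫_{0}^{2*pi} (-4*u) cos(u/2) du = (16) - (-16) = 32.
So ∫_{-2*pi}^{2*pi} φ(u) cos(u/2) du = 64.
Hence Re(c_{1}) = (1/(4*pi))·(64) = 16/pi.

16/pi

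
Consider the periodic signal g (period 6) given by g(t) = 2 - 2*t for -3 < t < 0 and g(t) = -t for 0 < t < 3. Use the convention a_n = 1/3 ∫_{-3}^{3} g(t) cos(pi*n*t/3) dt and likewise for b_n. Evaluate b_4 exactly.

9/(4*pi)

b_4 = 1/3 ∫_{-3}^{3} g(t) sin(4*pi*t/3) dt.
Split the integral at the breakpoints.
Integrating by parts (boundary term plus one more integral), an antiderivative of (2 - 2*t) sin(4*pi*t/3) is 3*t*cos(4*pi*t/3)/(2*pi) - 9*sin(4*pi*t/3)/(8*pi**2) - 3*cos(4*pi*t/3)/(2*pi); evaluating from -3 to 0: ∫_{-3}^{0} (2 - 2*t) sin(4*pi*t/3) dt = (-3/(2*pi)) - (-6/pi) = 9/(2*pi).
Integrating by parts (boundary term plus one more integral), an antiderivative of (-t) sin(4*pi*t/3) is 3*t*cos(4*pi*t/3)/(4*pi) - 9*sin(4*pi*t/3)/(16*pi**2); evaluating from 0 to 3: ∫_{0}^{3} (-t) sin(4*pi*t/3) dt = (9/(4*pi)) - (0) = 9/(4*pi).
Summing the pieces and multiplying by (1/3) gives b_4 = 9/(4*pi).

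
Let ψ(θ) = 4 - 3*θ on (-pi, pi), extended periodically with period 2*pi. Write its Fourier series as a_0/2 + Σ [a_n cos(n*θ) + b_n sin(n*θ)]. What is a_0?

8

a_0 = 1/pi ∫_{-pi}^{pi} ψ(θ) dθ = 1/pi · (8*pi) = 8.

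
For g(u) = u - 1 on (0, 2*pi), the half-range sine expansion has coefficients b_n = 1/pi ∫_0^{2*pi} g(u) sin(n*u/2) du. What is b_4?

b_4 = 1/pi ∫_0^{2*pi} (u - 1) sin(2*u) du.
Integrating by parts (boundary term plus one more integral), an antiderivative of (u - 1) sin(2*u) is -u*cos(2*u)/2 + sin(2*u)/4 + cos(2*u)/2; evaluating from 0 to 2*pi: ∫_{0}^{2*pi} (u - 1) sin(2*u) du = (1/2 - pi) - (1/2) = -pi.
Hence b_4 = (1/pi)·(-pi) = -1.

-1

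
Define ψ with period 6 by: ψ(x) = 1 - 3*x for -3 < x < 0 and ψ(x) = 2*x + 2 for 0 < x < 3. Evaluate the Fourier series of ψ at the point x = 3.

9

x = 3 differs from x = -3 by 1 full period(s), and the series is 6-periodic.
At x = -3 the one-sided limits are ψ(-3^-) = 8 and ψ(-3^+) = 10.
By Dirichlet's theorem the series converges to their average, [(8) + (10)]/2 = 9.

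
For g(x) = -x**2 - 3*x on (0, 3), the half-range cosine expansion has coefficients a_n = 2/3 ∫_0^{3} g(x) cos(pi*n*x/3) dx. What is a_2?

-9/pi**2

a_2 = 2/3 ∫_0^{3} (-x**2 - 3*x) cos(2*pi*x/3) dx.
Integrating by parts twice (tabular method), an antiderivative of (-x**2 - 3*x) cos(2*pi*x/3) is -3*x**2*sin(2*pi*x/3)/(2*pi) - 9*x*sin(2*pi*x/3)/(2*pi) - 9*x*cos(2*pi*x/3)/(2*pi**2) + 27*sin(2*pi*x/3)/(4*pi**3) - 27*cos(2*pi*x/3)/(4*pi**2); evaluating from 0 to 3: ∫_{0}^{3} (-x**2 - 3*x) cos(2*pi*x/3) dx = (-81/(4*pi**2)) - (-27/(4*pi**2)) = -27/(2*pi**2).
Hence a_2 = (2/3)·(-27/(2*pi**2)) = -9/pi**2.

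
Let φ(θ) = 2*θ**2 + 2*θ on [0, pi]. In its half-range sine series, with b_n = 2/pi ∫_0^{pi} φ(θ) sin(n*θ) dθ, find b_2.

-2*pi - 2

b_2 = 2/pi ∫_0^{pi} (2*θ**2 + 2*θ) sin(2*θ) dθ.
Integrating by parts twice (tabular method), an antiderivative of (2*θ**2 + 2*θ) sin(2*θ) is -θ**2*cos(2*θ) + θ*sin(2*θ) - θ*cos(2*θ) + sin(2*θ)/2 + cos(2*θ)/2; evaluating from 0 to pi: ∫_{0}^{pi} (2*θ**2 + 2*θ) sin(2*θ) dθ = (-pi**2 - pi + 1/2) - (1/2) = -pi*(1 + pi).
Hence b_2 = (2/pi)·(-pi*(1 + pi)) = -2*pi - 2.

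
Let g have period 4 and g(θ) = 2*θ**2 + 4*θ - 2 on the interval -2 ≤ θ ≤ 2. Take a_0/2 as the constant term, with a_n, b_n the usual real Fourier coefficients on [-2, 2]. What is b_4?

-4/pi

b_4 = 1/2 ∫_{-2}^{2} g(θ) sin(2*pi*θ) dθ.
Integrating by parts twice (tabular method), an antiderivative of (2*θ**2 + 4*θ - 2) sin(2*pi*θ) is -θ**2*cos(2*pi*θ)/pi + θ*sin(2*pi*θ)/pi**2 - 2*θ*cos(2*pi*θ)/pi + sin(2*pi*θ)/pi**2 + cos(2*pi*θ)/(2*pi**3) + cos(2*pi*θ)/pi; evaluating from -2 to 2: ∫_{-2}^{2} (2*θ**2 + 4*θ - 2) sin(2*pi*θ) dθ = (-7/pi + 1/(2*pi**3)) - ((1/2 + pi**2)/pi**3) = -8/pi.
Hence b_4 = (1/2)·(-8/pi) = -4/pi.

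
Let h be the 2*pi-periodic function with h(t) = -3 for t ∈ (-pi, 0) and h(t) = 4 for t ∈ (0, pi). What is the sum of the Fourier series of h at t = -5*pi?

1/2

t = -5*pi differs from t = -pi by -2 full period(s), and the series is 2*pi-periodic.
At t = -pi the one-sided limits are h(-pi^-) = 4 and h(-pi^+) = -3.
By Dirichlet's theorem the series converges to their average, [(4) + (-3)]/2 = 1/2.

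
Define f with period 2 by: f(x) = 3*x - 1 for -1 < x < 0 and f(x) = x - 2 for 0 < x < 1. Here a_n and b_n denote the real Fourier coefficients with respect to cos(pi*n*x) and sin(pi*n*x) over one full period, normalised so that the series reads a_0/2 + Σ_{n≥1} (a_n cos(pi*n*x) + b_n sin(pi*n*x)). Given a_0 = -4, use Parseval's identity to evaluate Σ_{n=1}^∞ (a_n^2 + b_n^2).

Parseval: a_0^2/2 + Σ_{n≥1} (a_n^2+b_n^2) = ∫_{-1}^{1} f(x)^2 dx = 28/3.
Subtract a_0^2/2 = 8: Σ (a_n^2+b_n^2) = 4/3.

4/3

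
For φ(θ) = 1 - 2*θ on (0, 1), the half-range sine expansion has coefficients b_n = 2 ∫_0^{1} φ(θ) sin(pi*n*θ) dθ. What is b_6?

2/(3*pi)

b_6 = 2 ∫_0^{1} (1 - 2*θ) sin(6*pi*θ) dθ.
Integrating by parts (boundary term plus one more integral), an antiderivative of (1 - 2*θ) sin(6*pi*θ) is θ*cos(6*pi*θ)/(3*pi) - sin(6*pi*θ)/(18*pi**2) - cos(6*pi*θ)/(6*pi); evaluating from 0 to 1: ∫_{0}^{1} (1 - 2*θ) sin(6*pi*θ) dθ = (1/(6*pi)) - (-1/(6*pi)) = 1/(3*pi).
Hence b_6 = 2·(1/(3*pi)) = 2/(3*pi).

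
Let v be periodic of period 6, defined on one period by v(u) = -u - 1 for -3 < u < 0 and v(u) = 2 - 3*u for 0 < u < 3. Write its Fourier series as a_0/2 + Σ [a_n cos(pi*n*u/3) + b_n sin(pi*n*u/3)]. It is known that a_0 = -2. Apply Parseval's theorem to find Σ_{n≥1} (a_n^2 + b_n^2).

Parseval: a_0^2/2 + Σ_{n≥1} (a_n^2+b_n^2) = 1/3 ∫_{-3}^{3} v(u)^2 du = 14.
Subtract a_0^2/2 = 2: Σ (a_n^2+b_n^2) = 12.

12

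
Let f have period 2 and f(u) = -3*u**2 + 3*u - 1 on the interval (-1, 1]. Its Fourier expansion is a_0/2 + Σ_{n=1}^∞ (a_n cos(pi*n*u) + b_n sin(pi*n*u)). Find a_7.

12/(49*pi**2)

a_7 = ∫_{-1}^{1} f(u) cos(7*pi*u) du.
Integrating by parts twice (tabular method), an antiderivative of (-3*u**2 + 3*u - 1) cos(7*pi*u) is -3*u**2*sin(7*pi*u)/(7*pi) + 3*u*sin(7*pi*u)/(7*pi) - 6*u*cos(7*pi*u)/(49*pi**2) - sin(7*pi*u)/(7*pi) + 6*sin(7*pi*u)/(343*pi**3) + 3*cos(7*pi*u)/(49*pi**2); evaluating from -1 to 1: ∫_{-1}^{1} (-3*u**2 + 3*u - 1) cos(7*pi*u) du = (3/(49*pi**2)) - (-9/(49*pi**2)) = 12/(49*pi**2).
Hence a_7 = 12/(49*pi**2).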